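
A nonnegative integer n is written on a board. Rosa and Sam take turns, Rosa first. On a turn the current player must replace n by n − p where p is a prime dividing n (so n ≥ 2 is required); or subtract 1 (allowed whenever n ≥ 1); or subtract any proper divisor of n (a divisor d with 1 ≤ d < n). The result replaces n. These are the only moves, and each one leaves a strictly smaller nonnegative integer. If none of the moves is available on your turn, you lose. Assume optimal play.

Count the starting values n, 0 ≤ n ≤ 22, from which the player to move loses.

5

Label each position W (a win for the player to move) or L (a loss). A position with no legal move is L; any other position is W exactly when some move reaches an L, and L when every move reaches a W.
n=0: no move → L
n=1: can move to 0, which is L ⇒ W
n=2: can move to 0, which is L ⇒ W
n=3: can move to 0, which is L ⇒ W
n=4: moves to 2(W), 3(W); every one is W ⇒ L
n=5: can move to 0, which is L ⇒ W
n=6: can move to 4, which is L ⇒ W
n=7: can move to 0, which is L ⇒ W
n=8: can move to 4, which is L ⇒ W
n=9: moves to 6(W), 8(W); every one is W ⇒ L
n=10: can move to 9, which is L ⇒ W
n=11: can move to 0, which is L ⇒ W
n=12: can move to 9, which is L ⇒ W
n=13: can move to 0, which is L ⇒ W
n=14: moves to 7(W), 12(W), 13(W); every one is W ⇒ L
n=15: can move to 14, which is L ⇒ W
n=16: can move to 14, which is L ⇒ W
n=17: can move to 0, which is L ⇒ W
n=18: can move to 9, which is L ⇒ W
n=19: can move to 0, which is L ⇒ W
n=20: moves to 10(W), 15(W), 16(W), 18(W), 19(W); every one is W ⇒ L
n=21: can move to 14, which is L ⇒ W
n=22: can move to 20, which is L ⇒ W
L entries with 0 ≤ n ≤ 22: n = 0, 4, 9, 14, 20; that makes 5.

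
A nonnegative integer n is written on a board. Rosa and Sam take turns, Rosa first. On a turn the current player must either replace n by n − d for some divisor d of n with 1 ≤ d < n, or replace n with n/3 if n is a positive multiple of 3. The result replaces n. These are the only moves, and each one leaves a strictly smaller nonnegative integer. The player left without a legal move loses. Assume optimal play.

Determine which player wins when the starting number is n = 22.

Label each position W (a win for the player to move) or L (a loss). A position with no legal move is L; any other position is W exactly when some move reaches an L, and L when every move reaches a W.
n=0: no move → L
n=1: no move → L
n=2: can move to 1, which is L ⇒ W
n=3: can move to 1, which is L ⇒ W
n=4: moves to 2(W), 3(W); every one is W ⇒ L
n=5: can move to 4, which is L ⇒ W
n=6: can move to 4, which is L ⇒ W
n=7: the only move is to 6(W), a W ⇒ L
n=8: can move to 4, which is L ⇒ W
n=9: moves to 3(W), 6(W), 8(W); every one is W ⇒ L
n=10: can move to 9, which is L ⇒ W
n=11: the only move is to 10(W), a W ⇒ L
n=12: can move to 4, which is L ⇒ W
n=13: the only move is to 12(W), a W ⇒ L
n=14: can move to 7, which is L ⇒ W
n=15: moves to 5(W), 10(W), 12(W), 14(W); every one is W ⇒ L
n=16: can move to 15, which is L ⇒ W
n=17: the only move is to 16(W), a W ⇒ L
n=18: can move to 9, which is L ⇒ W
n=19: the only move is to 18(W), a W ⇒ L
n=20: can move to 15, which is L ⇒ W
n=21: can move to 7, which is L ⇒ W
n=22: can move to 11, which is L ⇒ W
The starting position 22 is W: Rosa should move to 11, handing over an L position.

Rosa wins.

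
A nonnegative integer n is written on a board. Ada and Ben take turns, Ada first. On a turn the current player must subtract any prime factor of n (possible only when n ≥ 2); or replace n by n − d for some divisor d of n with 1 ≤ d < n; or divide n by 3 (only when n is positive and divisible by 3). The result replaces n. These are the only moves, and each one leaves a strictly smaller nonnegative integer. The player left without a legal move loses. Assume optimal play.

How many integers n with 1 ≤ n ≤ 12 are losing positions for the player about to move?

3

Label each position W (a win for the player to move) or L (a loss). A position with no legal move is L; any other position is W exactly when some move reaches an L, and L when every move reaches a W.
n=0: no move → L
n=1: no move → L
n=2: →0(L), so W
n=3: →0(L), so W
n=4: →2(W), 3(W) — all W, so L
n=5: →0(L), so W
n=6: →4(L), so W
n=7: →0(L), so W
n=8: →4(L), so W
n=9: →3(W), 6(W), 8(W) — all W, so L
n=10: →9(L), so W
n=11: →0(L), so W
n=12: →4(L), so W
L entries with 1 ≤ n ≤ 12 (n=0 is outside the asked range and is not counted): n = 1, 4, 9; that makes 3.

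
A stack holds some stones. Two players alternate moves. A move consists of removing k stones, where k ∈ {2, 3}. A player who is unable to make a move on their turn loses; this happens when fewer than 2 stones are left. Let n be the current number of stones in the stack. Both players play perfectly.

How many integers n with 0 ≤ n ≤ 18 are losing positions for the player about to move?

Build the W/L table. Terminal = L. A non-terminal position is W if it has a move to some L; otherwise it is L.
n=0: no move → L
n=1: no move → L
n=2: reaches L-position 0 → W
n=3: reaches L-position 1 → W
n=4: reaches L-position 1 → W
n=5: only reaches 3(W), 2(W), all W → L
n=6: only reaches 4(W), 3(W), all W → L
n=7: reaches L-position 5 → W
n=8: reaches L-position 6 → W
n=9: reaches L-position 6 → W
n=10: only reaches 8(W), 7(W), all W → L
n=11: only reaches 9(W), 8(W), all W → L
n=12: reaches L-position 10 → W
n=13: reaches L-position 11 → W
n=14: reaches L-position 11 → W
n=15: only reaches 13(W), 12(W), all W → L
n=16: only reaches 14(W), 13(W), all W → L
n=17: reaches L-position 15 → W
n=18: reaches L-position 16 → W
L entries with 0 ≤ n ≤ 18: n = 0, 1, 5, 6, 10, 11, 15, 16; that makes 8.

8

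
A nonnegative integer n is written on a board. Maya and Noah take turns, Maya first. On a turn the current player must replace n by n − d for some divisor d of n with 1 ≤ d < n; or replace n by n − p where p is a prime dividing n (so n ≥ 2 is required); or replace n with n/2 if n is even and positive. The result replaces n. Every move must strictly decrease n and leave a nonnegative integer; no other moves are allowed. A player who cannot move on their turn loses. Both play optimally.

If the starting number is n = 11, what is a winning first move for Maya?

Compute win/loss labels from the base case upward. A position with no move is L. Any other position is W if it can reach an L in one move, else L.
n=0: no move → L
n=1: no move → L
n=2: →0(L), so W
n=3: →0(L), so W
n=4: →2(W), 3(W) — all W, so L
n=5: →0(L), so W
n=6: →4(L), so W
n=7: →0(L), so W
n=8: →4(L), so W
n=9: →6(W), 8(W) — all W, so L
n=10: →9(L), so W
n=11: →0(L), so W
From 11, the L positions reachable in one move are: 0.

Move to 0.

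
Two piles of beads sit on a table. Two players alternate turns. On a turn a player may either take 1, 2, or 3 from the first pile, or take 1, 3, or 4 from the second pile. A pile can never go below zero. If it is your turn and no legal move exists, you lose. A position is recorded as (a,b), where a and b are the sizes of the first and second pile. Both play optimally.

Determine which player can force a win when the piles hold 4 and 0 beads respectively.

Compute win/loss labels from the base case upward. A position with no move is L. Any other position is W if it can reach an L in one move, else L.
No move ever increases a pile, so every position that can arise here has a ≤ 4 and b ≤ 0; it is enough to label the cells with 0 ≤ a ≤ 4 and 0 ≤ b ≤ 0.
Every move lowers a or b (never raises either), so fill the grid row by row in increasing a, and left to right within a row: each cell's successors are then already labelled.
      b=0
a=0:    L
a=1:    W
a=2:    W
a=3:    W
a=4:    L
Cells with no legal move (terminal, hence L): (0,0).
The remaining L cells, each justified by listing all of its moves:
(4,0): only reaches (3,0)(W), (2,0)(W), (1,0)(W), all W → L
Every other cell has at least one move into one of the L cells above, so it is W.
Every move from (4,0) reaches a W position, so the mover loses.

The second player wins.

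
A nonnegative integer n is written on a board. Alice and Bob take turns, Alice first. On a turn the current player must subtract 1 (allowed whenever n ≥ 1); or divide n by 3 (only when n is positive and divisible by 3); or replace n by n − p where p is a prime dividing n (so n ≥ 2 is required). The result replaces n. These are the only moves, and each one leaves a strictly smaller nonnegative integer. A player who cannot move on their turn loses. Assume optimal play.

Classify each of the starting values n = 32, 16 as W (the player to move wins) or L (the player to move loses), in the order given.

32: L, 16: W

Label each position W (a win for the player to move) or L (a loss). A position with no legal move is L; any other position is W exactly when some move reaches an L, and L when every move reaches a W.
n=0: no move → L
n=1: can move to 0, which is L ⇒ W
n=2: can move to 0, which is L ⇒ W
n=3: can move to 0, which is L ⇒ W
n=4: moves to 2(W), 3(W); every one is W ⇒ L
n=5: can move to 0, which is L ⇒ W
n=6: can move to 4, which is L ⇒ W
n=7: can move to 0, which is L ⇒ W
n=8: moves to 6(W), 7(W); every one is W ⇒ L
n=9: can move to 8, which is L ⇒ W
n=10: can move to 8, which is L ⇒ W
n=11: can move to 0, which is L ⇒ W
n=12: can move to 4, which is L ⇒ W
n=13: can move to 0, which is L ⇒ W
n=14: moves to 7(W), 12(W), 13(W); every one is W ⇒ L
n=15: can move to 14, which is L ⇒ W
n=16: can move to 14, which is L ⇒ W
n=17: can move to 0, which is L ⇒ W
n=18: moves to 6(W), 15(W), 16(W), 17(W); every one is W ⇒ L
n=19: can move to 0, which is L ⇒ W
n=20: can move to 18, which is L ⇒ W
n=21: can move to 14, which is L ⇒ W
n=22: moves to 11(W), 20(W), 21(W); every one is W ⇒ L
n=23: can move to 0, which is L ⇒ W
n=24: can move to 8, which is L ⇒ W
n=25: moves to 20(W), 24(W); every one is W ⇒ L
n=26: can move to 25, which is L ⇒ W
n=27: moves to 9(W), 24(W), 26(W); every one is W ⇒ L
n=28: can move to 27, which is L ⇒ W
n=29: can move to 0, which is L ⇒ W
n=30: can move to 25, which is L ⇒ W
n=31: can move to 0, which is L ⇒ W
n=32: moves to 30(W), 31(W); every one is W ⇒ L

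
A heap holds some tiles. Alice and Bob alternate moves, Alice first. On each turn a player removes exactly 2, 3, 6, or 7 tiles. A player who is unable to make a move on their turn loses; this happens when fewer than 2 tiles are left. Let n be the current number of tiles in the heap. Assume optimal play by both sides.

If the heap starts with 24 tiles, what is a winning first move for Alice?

Work bottom-up. With no move the player to move loses. Otherwise the position is W if at least one move leads to an L position for the opponent, and L if every move leads to a W.
n=0: no move → L
n=1: no move → L
n=2: reaches L-position 0 → W
n=3: reaches L-position 1 → W
n=4: reaches L-position 1 → W
n=5: only reaches 3(W), 2(W), all W → L
n=6: reaches L-position 0 → W
n=7: reaches L-position 5 → W
n=8: reaches L-position 5 → W
n=9: only reaches 7(W), 6(W), 3(W), 2(W), all W → L
n=10: only reaches 8(W), 7(W), 4(W), 3(W), all W → L
n=11: reaches L-position 9 → W
n=12: reaches L-position 10 → W
n=13: reaches L-position 10 → W
n=14: only reaches 12(W), 11(W), 8(W), 7(W), all W → L
n=15: reaches L-position 9 → W
n=16: reaches L-position 14 → W
n=17: reaches L-position 14 → W
n=18: only reaches 16(W), 15(W), 12(W), 11(W), all W → L
n=19: only reaches 17(W), 16(W), 13(W), 12(W), all W → L
n=20: reaches L-position 18 → W
n=21: reaches L-position 19 → W
n=22: reaches L-position 19 → W
n=23: only reaches 21(W), 20(W), 17(W), 16(W), all W → L
n=24: reaches L-position 18 → W
From 24, the L positions reachable in one move are: 18.

Remove 6, leaving 18.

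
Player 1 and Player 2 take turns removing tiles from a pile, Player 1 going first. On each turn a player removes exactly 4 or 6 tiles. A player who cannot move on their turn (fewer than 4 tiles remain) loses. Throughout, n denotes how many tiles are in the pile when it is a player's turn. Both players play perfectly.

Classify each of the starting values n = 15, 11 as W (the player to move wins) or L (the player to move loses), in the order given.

Work bottom-up. With no move the player to move loses. Otherwise the position is W if at least one move leads to an L position for the opponent, and L if every move leads to a W.
n=0: no move → L
n=1: no move → L
n=2: no move → L
n=3: no move → L
n=4: can move to 0, which is L ⇒ W
n=5: can move to 1, which is L ⇒ W
n=6: can move to 2, which is L ⇒ W
n=7: can move to 3, which is L ⇒ W
n=8: can move to 2, which is L ⇒ W
n=9: can move to 3, which is L ⇒ W
n=10: moves to 6(W), 4(W); every one is W ⇒ L
n=11: moves to 7(W), 5(W); every one is W ⇒ L
n=12: moves to 8(W), 6(W); every one is W ⇒ L
n=13: moves to 9(W), 7(W); every one is W ⇒ L
n=14: can move to 10, which is L ⇒ W
n=15: can move to 11, which is L ⇒ W

15: W, 11: L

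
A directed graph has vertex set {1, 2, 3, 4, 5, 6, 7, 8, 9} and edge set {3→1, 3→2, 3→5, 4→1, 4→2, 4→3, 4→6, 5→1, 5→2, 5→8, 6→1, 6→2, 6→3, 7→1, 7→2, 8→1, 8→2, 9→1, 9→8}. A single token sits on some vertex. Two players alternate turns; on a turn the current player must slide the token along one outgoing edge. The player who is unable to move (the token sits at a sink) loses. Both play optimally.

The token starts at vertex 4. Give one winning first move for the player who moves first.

Label each position W (a win for the player to move) or L (a loss). A position with no legal move is L; any other position is W exactly when some move reaches an L, and L when every move reaches a W.
Every edge goes from a vertex to one that appears earlier in the order 1, 2, 8, 7, 5, 3, 6, 9, 4, so processing vertices in that order labels each vertex after all of its successors.
1: no outgoing edge → L
2: no outgoing edge → L
8: W (go to 2, an L position)
7: W (go to 2, an L position)
5: W (go to 2, an L position)
3: W (go to 2, an L position)
6: W (go to 2, an L position)
9: W (go to 1, an L position)
4: W (go to 2, an L position)
From 4, the L positions reachable in one move are: 2, 1. Any move reaching one of these is winning.

Move to 2.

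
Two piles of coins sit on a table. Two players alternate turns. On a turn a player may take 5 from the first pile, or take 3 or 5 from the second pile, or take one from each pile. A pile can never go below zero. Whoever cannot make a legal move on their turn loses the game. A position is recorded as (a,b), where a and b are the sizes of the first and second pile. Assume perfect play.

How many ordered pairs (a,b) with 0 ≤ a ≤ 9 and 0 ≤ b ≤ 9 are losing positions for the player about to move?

Work bottom-up. With no move the player to move loses. Otherwise the position is W if at least one move leads to an L position for the opponent, and L if every move leads to a W.
Every move lowers a or b (never raises either), so fill the grid row by row in increasing a, and left to right within a row: each cell's successors are then already labelled.
      b=0  b=1  b=2  b=3  b=4  b=5  b=6  b=7  b=8  b=9
a=0:    L    L    L    W    W    W    W    W    L    L
a=1:    L    W    W    W    L    W    L    W    L    W
a=2:    L    W    L    W    L    W    L    W    L    W
a=3:    L    W    L    W    L    W    L    W    L    W
a=4:    L    W    L    W    L    W    L    W    L    W
a=5:    W    W    W    W    L    W    L    W    W    W
a=6:    W    L    L    L    W    W    W    W    W    L
a=7:    W    L    W    W    W    L    W    L    W    L
a=8:    W    L    W    L    W    L    W    L    W    L
a=9:    W    L    W    L    W    L    W    L    W    L
Cells with no legal move (terminal, hence L): (0,0), (0,1), (0,2), (1,0), (2,0), (3,0), (4,0).
The remaining L cells, each justified by listing all of its moves:
(0,8): →(0,5)(W), (0,3)(W) — all W, so L
(0,9): →(0,6)(W), (0,4)(W) — all W, so L
(1,4): →(1,1)(W), (0,3)(W) — all W, so L
(1,6): →(1,3)(W), (1,1)(W), (0,5)(W) — all W, so L
(1,8): →(1,5)(W), (1,3)(W), (0,7)(W) — all W, so L
(2,2): →(1,1)(W) only, which is W, so L
(2,4): →(2,1)(W), (1,3)(W) — all W, so L
(2,6): →(2,3)(W), (2,1)(W), (1,5)(W) — all W, so L
(2,8): →(2,5)(W), (2,3)(W), (1,7)(W) — all W, so L
(3,2): →(2,1)(W) only, which is W, so L
(3,4): →(3,1)(W), (2,3)(W) — all W, so L
(3,6): →(3,3)(W), (3,1)(W), (2,5)(W) — all W, so L
(3,8): →(3,5)(W), (3,3)(W), (2,7)(W) — all W, so L
(4,2): →(3,1)(W) only, which is W, so L
(4,4): →(4,1)(W), (3,3)(W) — all W, so L
(4,6): →(4,3)(W), (4,1)(W), (3,5)(W) — all W, so L
(4,8): →(4,5)(W), (4,3)(W), (3,7)(W) — all W, so L
(5,4): →(0,4)(W), (5,1)(W), (4,3)(W) — all W, so L
(5,6): →(0,6)(W), (5,3)(W), (5,1)(W), (4,5)(W) — all W, so L
(6,1): →(1,1)(W), (5,0)(W) — all W, so L
(6,2): →(1,2)(W), (5,1)(W) — all W, so L
(6,3): →(1,3)(W), (6,0)(W), (5,2)(W) — all W, so L
(6,9): →(1,9)(W), (6,6)(W), (6,4)(W), (5,8)(W) — all W, so L
(7,1): →(2,1)(W), (6,0)(W) — all W, so L
(7,5): →(2,5)(W), (7,2)(W), (7,0)(W), (6,4)(W) — all W, so L
(7,7): →(2,7)(W), (7,4)(W), (7,2)(W), (6,6)(W) — all W, so L
(7,9): →(2,9)(W), (7,6)(W), (7,4)(W), (6,8)(W) — all W, so L
(8,1): →(3,1)(W), (7,0)(W) — all W, so L
(8,3): →(3,3)(W), (8,0)(W), (7,2)(W) — all W, so L
(8,5): →(3,5)(W), (8,2)(W), (8,0)(W), (7,4)(W) — all W, so L
(8,7): →(3,7)(W), (8,4)(W), (8,2)(W), (7,6)(W) — all W, so L
(8,9): →(3,9)(W), (8,6)(W), (8,4)(W), (7,8)(W) — all W, so L
(9,1): →(4,1)(W), (8,0)(W) — all W, so L
(9,3): →(4,3)(W), (9,0)(W), (8,2)(W) — all W, so L
(9,5): →(4,5)(W), (9,2)(W), (9,0)(W), (8,4)(W) — all W, so L
(9,7): →(4,7)(W), (9,4)(W), (9,2)(W), (8,6)(W) — all W, so L
(9,9): →(4,9)(W), (9,6)(W), (9,4)(W), (8,8)(W) — all W, so L
Every other cell has at least one move into one of the L cells above, so it is W.
L cells per row: a=0: 5, a=1: 4, a=2: 5, a=3: 5, a=4: 5, a=5: 2, a=6: 4, a=7: 4, a=8: 5, a=9: 5; total 44.

44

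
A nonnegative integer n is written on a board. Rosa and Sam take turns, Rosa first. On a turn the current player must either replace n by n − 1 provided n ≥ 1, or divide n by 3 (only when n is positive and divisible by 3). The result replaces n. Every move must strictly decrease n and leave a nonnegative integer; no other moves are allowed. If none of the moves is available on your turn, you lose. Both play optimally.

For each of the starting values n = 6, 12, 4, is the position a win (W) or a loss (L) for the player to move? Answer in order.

6: W, 12: W, 4: L

Compute win/loss labels from the base case upward. A position with no move is L. Any other position is W if it can reach an L in one move, else L.
n=0: no move → L
n=1: →0(L), so W
n=2: →1(W) only, which is W, so L
n=3: →2(L), so W
n=4: →3(W) only, which is W, so L
n=5: →4(L), so W
n=6: →2(L), so W
n=7: →6(W) only, which is W, so L
n=8: →7(L), so W
n=9: →3(W), 8(W) — all W, so L
n=10: →9(L), so W
n=11: →10(W) only, which is W, so L
n=12: →4(L), so W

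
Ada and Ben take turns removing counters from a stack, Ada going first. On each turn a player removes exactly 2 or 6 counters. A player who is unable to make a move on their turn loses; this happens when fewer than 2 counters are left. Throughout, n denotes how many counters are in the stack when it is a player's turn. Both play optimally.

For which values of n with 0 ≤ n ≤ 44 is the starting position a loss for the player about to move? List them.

Positions with no move are L. A position that does have a move is losing for the player to move precisely when every available move leads to a winning position for the opponent. Fill in the labels:
n=0: no move → L
n=1: no move → L
n=2: reaches L-position 0 → W
n=3: reaches L-position 1 → W
n=4: only reaches 2(W), which is W → L
n=5: only reaches 3(W), which is W → L
n=6: reaches L-position 4 → W
n=7: reaches L-position 5 → W
n=8: only reaches 6(W), 2(W), all W → L
n=9: only reaches 7(W), 3(W), all W → L
n=10: reaches L-position 8 → W
n=11: reaches L-position 9 → W
n=12: only reaches 10(W), 6(W), all W → L
n=13: only reaches 11(W), 7(W), all W → L
n=14: reaches L-position 12 → W
n=15: reaches L-position 13 → W
n=16: only reaches 14(W), 10(W), all W → L
n=17: only reaches 15(W), 11(W), all W → L
n=18: reaches L-position 16 → W
n=19: reaches L-position 17 → W
n=20: only reaches 18(W), 14(W), all W → L
n=21: only reaches 19(W), 15(W), all W → L
n=22: reaches L-position 20 → W
n=23: reaches L-position 21 → W
n=24: only reaches 22(W), 18(W), all W → L
n=25: only reaches 23(W), 19(W), all W → L
n=26: reaches L-position 24 → W
n=27: reaches L-position 25 → W
n=28: only reaches 26(W), 22(W), all W → L
n=29: only reaches 27(W), 23(W), all W → L
n=30: reaches L-position 28 → W
n=31: reaches L-position 29 → W
n=32: only reaches 30(W), 26(W), all W → L
n=33: only reaches 31(W), 27(W), all W → L
n=34: reaches L-position 32 → W
n=35: reaches L-position 33 → W
n=36: only reaches 34(W), 30(W), all W → L
n=37: only reaches 35(W), 31(W), all W → L
n=38: reaches L-position 36 → W
n=39: reaches L-position 37 → W
n=40: only reaches 38(W), 34(W), all W → L
n=41: only reaches 39(W), 35(W), all W → L
n=42: reaches L-position 40 → W
n=43: reaches L-position 41 → W
n=44: only reaches 42(W), 38(W), all W → L
The losing starting values of n are exactly the entries labelled L in this table (23 of them).

0, 1, 4, 5, 8, 9, 12, 13, 16, 17, 20, 21, 24, 25, 28, 29, 32, 33, 36, 37, 40, 41, 44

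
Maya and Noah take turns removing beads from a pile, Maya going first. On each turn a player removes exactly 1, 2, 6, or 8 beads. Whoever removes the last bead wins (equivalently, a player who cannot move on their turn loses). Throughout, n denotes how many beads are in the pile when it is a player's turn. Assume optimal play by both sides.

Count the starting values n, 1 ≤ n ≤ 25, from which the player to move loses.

Build the W/L table. Terminal = L. A non-terminal position is W if it has a move to some L; otherwise it is L.
n=0: no move → L
n=1: can move to 0, which is L ⇒ W
n=2: can move to 0, which is L ⇒ W
n=3: moves to 2(W), 1(W); every one is W ⇒ L
n=4: can move to 3, which is L ⇒ W
n=5: can move to 3, which is L ⇒ W
n=6: can move to 0, which is L ⇒ W
n=7: moves to 6(W), 5(W), 1(W); every one is W ⇒ L
n=8: can move to 7, which is L ⇒ W
n=9: can move to 7, which is L ⇒ W
n=10: moves to 9(W), 8(W), 4(W), 2(W); every one is W ⇒ L
n=11: can move to 10, which is L ⇒ W
n=12: can move to 10, which is L ⇒ W
n=13: can move to 7, which is L ⇒ W
n=14: moves to 13(W), 12(W), 8(W), 6(W); every one is W ⇒ L
n=15: can move to 14, which is L ⇒ W
n=16: can move to 14, which is L ⇒ W
n=17: moves to 16(W), 15(W), 11(W), 9(W); every one is W ⇒ L
n=18: can move to 17, which is L ⇒ W
n=19: can move to 17, which is L ⇒ W
n=20: can move to 14, which is L ⇒ W
n=21: moves to 20(W), 19(W), 15(W), 13(W); every one is W ⇒ L
n=22: can move to 21, which is L ⇒ W
n=23: can move to 21, which is L ⇒ W
n=24: moves to 23(W), 22(W), 18(W), 16(W); every one is W ⇒ L
n=25: can move to 24, which is L ⇒ W
L entries with 1 ≤ n ≤ 25 (n=0 is outside the asked range and is not counted): n = 3, 7, 10, 14, 17, 21, 24; that makes 7.

7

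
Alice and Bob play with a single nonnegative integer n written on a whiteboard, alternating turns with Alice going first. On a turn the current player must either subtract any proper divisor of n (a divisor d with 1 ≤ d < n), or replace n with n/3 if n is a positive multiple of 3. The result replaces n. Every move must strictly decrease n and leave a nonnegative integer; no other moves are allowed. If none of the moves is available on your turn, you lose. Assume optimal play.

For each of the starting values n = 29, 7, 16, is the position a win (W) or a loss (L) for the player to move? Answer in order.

Work bottom-up. With no move the player to move loses. Otherwise the position is W if at least one move leads to an L position for the opponent, and L if every move leads to a W.
n=0: no move → L
n=1: no move → L
n=2: →1(L), so W
n=3: →1(L), so W
n=4: →2(W), 3(W) — all W, so L
n=5: →4(L), so W
n=6: →4(L), so W
n=7: →6(W) only, which is W, so L
n=8: →4(L), so W
n=9: →3(W), 6(W), 8(W) — all W, so L
n=10: →9(L), so W
n=11: →10(W) only, which is W, so L
n=12: →4(L), so W
n=13: →12(W) only, which is W, so L
n=14: →7(L), so W
n=15: →5(W), 10(W), 12(W), 14(W) — all W, so L
n=16: →15(L), so W
n=17: →16(W) only, which is W, so L
n=18: →9(L), so W
n=19: →18(W) only, which is W, so L
n=20: →15(L), so W
n=21: →7(L), so W
n=22: →11(L), so W
n=23: →22(W) only, which is W, so L
n=24: →23(L), so W
n=25: →20(W), 24(W) — all W, so L
n=26: →13(L), so W
n=27: →9(L), so W
n=28: →14(W), 21(W), 24(W), 26(W), 27(W) — all W, so L
n=29: →28(L), so W

29: W, 7: L, 16: W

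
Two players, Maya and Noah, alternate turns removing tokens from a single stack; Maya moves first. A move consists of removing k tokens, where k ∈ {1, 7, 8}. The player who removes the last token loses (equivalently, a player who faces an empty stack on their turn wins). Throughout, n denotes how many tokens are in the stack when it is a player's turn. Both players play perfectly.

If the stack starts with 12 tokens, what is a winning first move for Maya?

Remove 7, leaving 5.

Work bottom-up. With no move the player to move wins. Otherwise the position is W if at least one move leads to an L position for the opponent, and L if every move leads to a W.
n=0: no move; the opponent has just taken the last token and therefore loses → W
n=1: the only move is to 0(W), a W ⇒ L
n=2: can move to 1, which is L ⇒ W
n=3: the only move is to 2(W), a W ⇒ L
n=4: can move to 3, which is L ⇒ W
n=5: the only move is to 4(W), a W ⇒ L
n=6: can move to 5, which is L ⇒ W
n=7: moves to 6(W), 0(W); every one is W ⇒ L
n=8: can move to 7, which is L ⇒ W
n=9: can move to 1, which is L ⇒ W
n=10: can move to 3, which is L ⇒ W
n=11: can move to 3, which is L ⇒ W
n=12: can move to 5, which is L ⇒ W
From 12, the L positions reachable in one move are: 5.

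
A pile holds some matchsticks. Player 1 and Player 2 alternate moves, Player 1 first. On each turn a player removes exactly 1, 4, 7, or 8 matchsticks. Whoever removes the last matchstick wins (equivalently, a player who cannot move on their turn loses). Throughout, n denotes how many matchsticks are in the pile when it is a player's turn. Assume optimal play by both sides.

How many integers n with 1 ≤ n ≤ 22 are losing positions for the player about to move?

Classify positions by backward induction: terminal positions (no move available) are L. From any other position, the mover wins iff some move reaches an L.
n=0: no move → L
n=1: →0(L), so W
n=2: →1(W) only, which is W, so L
n=3: →2(L), so W
n=4: →0(L), so W
n=5: →4(W), 1(W) — all W, so L
n=6: →5(L), so W
n=7: →0(L), so W
n=8: →0(L), so W
n=9: →5(L), so W
n=10: →2(L), so W
n=11: →10(W), 7(W), 4(W), 3(W) — all W, so L
n=12: →11(L), so W
n=13: →5(L), so W
n=14: →13(W), 10(W), 7(W), 6(W) — all W, so L
n=15: →14(L), so W
n=16: →15(W), 12(W), 9(W), 8(W) — all W, so L
n=17: →16(L), so W
n=18: →14(L), so W
n=19: →11(L), so W
n=20: →16(L), so W
n=21: →14(L), so W
n=22: →14(L), so W
L entries with 1 ≤ n ≤ 22 (n=0 is outside the asked range and is not counted): n = 2, 5, 11, 14, 16; that makes 5.

5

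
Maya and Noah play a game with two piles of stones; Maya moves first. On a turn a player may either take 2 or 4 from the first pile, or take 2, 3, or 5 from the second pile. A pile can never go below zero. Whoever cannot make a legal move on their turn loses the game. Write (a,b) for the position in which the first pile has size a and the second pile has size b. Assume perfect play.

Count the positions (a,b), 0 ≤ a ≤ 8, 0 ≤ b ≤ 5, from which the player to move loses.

Work bottom-up. With no move the player to move loses. Otherwise the position is W if at least one move leads to an L position for the opponent, and L if every move leads to a W.
Every move lowers a or b (never raises either), so fill the grid row by row in increasing a, and left to right within a row: each cell's successors are then already labelled.
      b=0  b=1  b=2  b=3  b=4  b=5
a=0:    L    L    W    W    W    W
a=1:    L    L    W    W    W    W
a=2:    W    W    L    L    W    W
a=3:    W    W    L    L    W    W
a=4:    W    W    W    W    L    L
a=5:    W    W    W    W    L    L
a=6:    L    L    W    W    W    W
a=7:    L    L    W    W    W    W
a=8:    W    W    L    L    W    W
Cells with no legal move (terminal, hence L): (0,0), (0,1), (1,0), (1,1).
The remaining L cells, each justified by listing all of its moves:
(2,2): L (options (0,2)(W), (2,0)(W) are all W)
(2,3): L (options (0,3)(W), (2,1)(W), (2,0)(W) are all W)
(3,2): L (options (1,2)(W), (3,0)(W) are all W)
(3,3): L (options (1,3)(W), (3,1)(W), (3,0)(W) are all W)
(4,4): L (options (2,4)(W), (0,4)(W), (4,2)(W), (4,1)(W) are all W)
(4,5): L (options (2,5)(W), (0,5)(W), (4,3)(W), (4,2)(W), (4,0)(W) are all W)
(5,4): L (options (3,4)(W), (1,4)(W), (5,2)(W), (5,1)(W) are all W)
(5,5): L (options (3,5)(W), (1,5)(W), (5,3)(W), (5,2)(W), (5,0)(W) are all W)
(6,0): L (options (4,0)(W), (2,0)(W) are all W)
(6,1): L (options (4,1)(W), (2,1)(W) are all W)
(7,0): L (options (5,0)(W), (3,0)(W) are all W)
(7,1): L (options (5,1)(W), (3,1)(W) are all W)
(8,2): L (options (6,2)(W), (4,2)(W), (8,0)(W) are all W)
(8,3): L (options (6,3)(W), (4,3)(W), (8,1)(W), (8,0)(W) are all W)
Every other cell has at least one move into one of the L cells above, so it is W.
L cells per row: a=0: 2, a=1: 2, a=2: 2, a=3: 2, a=4: 2, a=5: 2, a=6: 2, a=7: 2, a=8: 2; total 18.

18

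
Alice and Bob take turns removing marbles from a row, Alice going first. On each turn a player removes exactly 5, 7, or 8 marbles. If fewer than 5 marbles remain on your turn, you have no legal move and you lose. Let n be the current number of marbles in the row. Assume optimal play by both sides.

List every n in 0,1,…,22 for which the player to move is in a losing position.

0, 1, 2, 3, 4, 13, 14, 15, 16, 17

Compute win/loss labels from the base case upward. A position with no move is L. Any other position is W if it can reach an L in one move, else L.
n=0: no move → L
n=1: no move → L
n=2: no move → L
n=3: no move → L
n=4: no move → L
n=5: reaches L-position 0 → W
n=6: reaches L-position 1 → W
n=7: reaches L-position 2 → W
n=8: reaches L-position 3 → W
n=9: reaches L-position 4 → W
n=10: reaches L-position 3 → W
n=11: reaches L-position 4 → W
n=12: reaches L-position 4 → W
n=13: only reaches 8(W), 6(W), 5(W), all W → L
n=14: only reaches 9(W), 7(W), 6(W), all W → L
n=15: only reaches 10(W), 8(W), 7(W), all W → L
n=16: only reaches 11(W), 9(W), 8(W), all W → L
n=17: only reaches 12(W), 10(W), 9(W), all W → L
n=18: reaches L-position 13 → W
n=19: reaches L-position 14 → W
n=20: reaches L-position 15 → W
n=21: reaches L-position 16 → W
n=22: reaches L-position 17 → W
Reading off the rows marked L gives the requested list; there are 10 such values of n.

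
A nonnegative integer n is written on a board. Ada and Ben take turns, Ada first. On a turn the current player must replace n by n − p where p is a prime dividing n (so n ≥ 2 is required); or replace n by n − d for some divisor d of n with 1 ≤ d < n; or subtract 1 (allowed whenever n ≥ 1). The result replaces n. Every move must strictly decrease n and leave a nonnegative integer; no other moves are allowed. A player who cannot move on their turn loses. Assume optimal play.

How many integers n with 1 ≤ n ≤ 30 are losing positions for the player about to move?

Compute win/loss labels from the base case upward. A position with no move is L. Any other position is W if it can reach an L in one move, else L.
n=0: no move → L
n=1: reaches L-position 0 → W
n=2: reaches L-position 0 → W
n=3: reaches L-position 0 → W
n=4: only reaches 2(W), 3(W), all W → L
n=5: reaches L-position 0 → W
n=6: reaches L-position 4 → W
n=7: reaches L-position 0 → W
n=8: reaches L-position 4 → W
n=9: only reaches 6(W), 8(W), all W → L
n=10: reaches L-position 9 → W
n=11: reaches L-position 0 → W
n=12: reaches L-position 9 → W
n=13: reaches L-position 0 → W
n=14: only reaches 7(W), 12(W), 13(W), all W → L
n=15: reaches L-position 14 → W
n=16: reaches L-position 14 → W
n=17: reaches L-position 0 → W
n=18: reaches L-position 9 → W
n=19: reaches L-position 0 → W
n=20: only reaches 10(W), 15(W), 16(W), 18(W), 19(W), all W → L
n=21: reaches L-position 14 → W
n=22: reaches L-position 20 → W
n=23: reaches L-position 0 → W
n=24: reaches L-position 20 → W
n=25: reaches L-position 20 → W
n=26: only reaches 13(W), 24(W), 25(W), all W → L
n=27: reaches L-position 26 → W
n=28: reaches L-position 14 → W
n=29: reaches L-position 0 → W
n=30: reaches L-position 20 → W
L entries with 1 ≤ n ≤ 30 (n=0 is outside the asked range and is not counted): n = 4, 9, 14, 20, 26; that makes 5.

5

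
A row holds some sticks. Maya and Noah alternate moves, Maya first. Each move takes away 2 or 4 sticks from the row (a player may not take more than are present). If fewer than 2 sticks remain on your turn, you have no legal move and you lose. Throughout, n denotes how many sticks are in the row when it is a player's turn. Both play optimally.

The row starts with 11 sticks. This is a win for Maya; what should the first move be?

Build the W/L table. Terminal = L. A non-terminal position is W if it has a move to some L; otherwise it is L.
n=0: no move → L
n=1: no move → L
n=2: can move to 0, which is L ⇒ W
n=3: can move to 1, which is L ⇒ W
n=4: can move to 0, which is L ⇒ W
n=5: can move to 1, which is L ⇒ W
n=6: moves to 4(W), 2(W); every one is W ⇒ L
n=7: moves to 5(W), 3(W); every one is W ⇒ L
n=8: can move to 6, which is L ⇒ W
n=9: can move to 7, which is L ⇒ W
n=10: can move to 6, which is L ⇒ W
n=11: can move to 7, which is L ⇒ W
From 11, the L positions reachable in one move are: 7.

Remove 4, leaving 7.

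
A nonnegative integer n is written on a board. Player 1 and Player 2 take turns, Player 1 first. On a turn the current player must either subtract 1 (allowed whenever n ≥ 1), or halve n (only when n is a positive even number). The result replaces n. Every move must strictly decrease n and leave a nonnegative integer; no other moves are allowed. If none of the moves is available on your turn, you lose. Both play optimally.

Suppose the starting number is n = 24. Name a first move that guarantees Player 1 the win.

Label each position W (a win for the player to move) or L (a loss). A position with no legal move is L; any other position is W exactly when some move reaches an L, and L when every move reaches a W.
n=0: no move → L
n=1: W (go to 0, an L position)
n=2: L (sole option 1(W) is W)
n=3: W (go to 2, an L position)
n=4: W (go to 2, an L position)
n=5: L (sole option 4(W) is W)
n=6: W (go to 5, an L position)
n=7: L (sole option 6(W) is W)
n=8: W (go to 7, an L position)
n=9: L (sole option 8(W) is W)
n=10: W (go to 5, an L position)
n=11: L (sole option 10(W) is W)
n=12: W (go to 11, an L position)
n=13: L (sole option 12(W) is W)
n=14: W (go to 7, an L position)
n=15: L (sole option 14(W) is W)
n=16: W (go to 15, an L position)
n=17: L (sole option 16(W) is W)
n=18: W (go to 9, an L position)
n=19: L (sole option 18(W) is W)
n=20: W (go to 19, an L position)
n=21: L (sole option 20(W) is W)
n=22: W (go to 11, an L position)
n=23: L (sole option 22(W) is W)
n=24: W (go to 23, an L position)
From 24, the L positions reachable in one move are: 23.

Move to 23.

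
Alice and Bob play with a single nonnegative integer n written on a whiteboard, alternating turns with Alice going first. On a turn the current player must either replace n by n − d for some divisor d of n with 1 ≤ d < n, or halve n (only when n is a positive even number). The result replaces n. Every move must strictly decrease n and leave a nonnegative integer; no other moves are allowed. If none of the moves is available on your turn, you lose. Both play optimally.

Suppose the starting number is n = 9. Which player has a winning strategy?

Label each position W (a win for the player to move) or L (a loss). A position with no legal move is L; any other position is W exactly when some move reaches an L, and L when every move reaches a W.
n=0: no move → L
n=1: no move → L
n=2: reaches L-position 1 → W
n=3: only reaches 2(W), which is W → L
n=4: reaches L-position 3 → W
n=5: only reaches 4(W), which is W → L
n=6: reaches L-position 3 → W
n=7: only reaches 6(W), which is W → L
n=8: reaches L-position 7 → W
n=9: only reaches 6(W), 8(W), all W → L
The starting position 9 is L: whatever Alice does, the opponent receives a W position.

Bob wins.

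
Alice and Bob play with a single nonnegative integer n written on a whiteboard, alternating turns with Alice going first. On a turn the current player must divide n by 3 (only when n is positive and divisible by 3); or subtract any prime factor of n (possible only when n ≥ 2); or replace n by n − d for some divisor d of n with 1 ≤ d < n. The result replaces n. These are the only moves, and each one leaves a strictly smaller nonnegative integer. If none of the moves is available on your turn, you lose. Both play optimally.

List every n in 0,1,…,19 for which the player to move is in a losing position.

0, 1, 4, 9, 14

Compute win/loss labels from the base case upward. A position with no move is L. Any other position is W if it can reach an L in one move, else L.
n=0: no move → L
n=1: no move → L
n=2: can move to 0, which is L ⇒ W
n=3: can move to 0, which is L ⇒ W
n=4: moves to 2(W), 3(W); every one is W ⇒ L
n=5: can move to 0, which is L ⇒ W
n=6: can move to 4, which is L ⇒ W
n=7: can move to 0, which is L ⇒ W
n=8: can move to 4, which is L ⇒ W
n=9: moves to 3(W), 6(W), 8(W); every one is W ⇒ L
n=10: can move to 9, which is L ⇒ W
n=11: can move to 0, which is L ⇒ W
n=12: can move to 4, which is L ⇒ W
n=13: can move to 0, which is L ⇒ W
n=14: moves to 7(W), 12(W), 13(W); every one is W ⇒ L
n=15: can move to 14, which is L ⇒ W
n=16: can move to 14, which is L ⇒ W
n=17: can move to 0, which is L ⇒ W
n=18: can move to 9, which is L ⇒ W
n=19: can move to 0, which is L ⇒ W
The losing starting values of n are exactly the entries labelled L in this table (5 of them).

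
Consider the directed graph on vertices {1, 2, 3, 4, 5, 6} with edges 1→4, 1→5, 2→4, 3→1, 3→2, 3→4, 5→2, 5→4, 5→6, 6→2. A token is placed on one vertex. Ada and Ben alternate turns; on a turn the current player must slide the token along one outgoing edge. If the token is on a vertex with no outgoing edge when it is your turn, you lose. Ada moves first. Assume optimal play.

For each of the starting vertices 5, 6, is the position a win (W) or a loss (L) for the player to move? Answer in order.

Build the W/L table. Terminal = L. A non-terminal position is W if it has a move to some L; otherwise it is L.
Every edge goes from a vertex to one that appears earlier in the order 4, 2, 6, 5, 1, 3, so processing vertices in that order labels each vertex after all of its successors.
4: no outgoing edge → L
2: can move to 4, which is L ⇒ W
6: the only move is to 2(W), a W ⇒ L
5: can move to 6, which is L ⇒ W
1: can move to 4, which is L ⇒ W
3: can move to 4, which is L ⇒ W

5: W, 6: L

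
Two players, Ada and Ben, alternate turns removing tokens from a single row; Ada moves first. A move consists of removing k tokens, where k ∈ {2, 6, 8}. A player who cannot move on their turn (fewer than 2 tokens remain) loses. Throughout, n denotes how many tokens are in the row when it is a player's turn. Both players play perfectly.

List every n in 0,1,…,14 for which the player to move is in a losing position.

0, 1, 4, 5, 14

Label each position W (a win for the player to move) or L (a loss). A position with no legal move is L; any other position is W exactly when some move reaches an L, and L when every move reaches a W.
n=0: no move → L
n=1: no move → L
n=2: reaches L-position 0 → W
n=3: reaches L-position 1 → W
n=4: only reaches 2(W), which is W → L
n=5: only reaches 3(W), which is W → L
n=6: reaches L-position 4 → W
n=7: reaches L-position 5 → W
n=8: reaches L-position 0 → W
n=9: reaches L-position 1 → W
n=10: reaches L-position 4 → W
n=11: reaches L-position 5 → W
n=12: reaches L-position 4 → W
n=13: reaches L-position 5 → W
n=14: only reaches 12(W), 8(W), 6(W), all W → L
The losing starting values of n are exactly the entries labelled L in this table (5 of them).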